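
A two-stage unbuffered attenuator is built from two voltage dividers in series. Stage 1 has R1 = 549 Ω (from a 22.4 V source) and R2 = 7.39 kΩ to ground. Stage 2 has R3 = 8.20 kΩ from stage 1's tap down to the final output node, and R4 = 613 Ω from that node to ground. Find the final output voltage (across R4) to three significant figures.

V_out ≈ 1.37 V

Stage 2 presents R3+R4 = 8813 Ω as a load on stage 1's tap.
Stage 1's lower leg becomes R2‖(R3+R4) = 4020 Ω, so V_mid = 22.4 × 4020/4569 = 19.71 V.
Stage 2 is itself unloaded: V_out = V_mid × R4/(R3+R4) = 19.71 × 613/8813 = 1.37 V.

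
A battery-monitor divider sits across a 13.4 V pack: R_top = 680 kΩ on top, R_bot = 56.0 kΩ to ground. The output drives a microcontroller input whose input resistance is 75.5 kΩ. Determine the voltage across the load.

V_out ≈ 0.605 V

The load sits in parallel with R_bot: R_bot‖R_L = (56.0 × 75.5) / (56.0 + 75.5) = 32.15 kΩ.
V_out = 13.4 × 32.15 / (680 + 32.15) = 13.4 × 32.15/712.2 = 0.605 V.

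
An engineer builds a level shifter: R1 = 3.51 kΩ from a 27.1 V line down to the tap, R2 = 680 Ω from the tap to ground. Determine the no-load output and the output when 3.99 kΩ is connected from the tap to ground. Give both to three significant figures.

Open-circuit: V = 27.1 × 680/(3510 + 680) = 4.40 V.
With the load, R2 becomes R2‖R_L = 581.0 Ω, so V = 27.1 × 581.0/4091 = 3.85 V.

Unloaded: 4.40 V; loaded: 3.85 V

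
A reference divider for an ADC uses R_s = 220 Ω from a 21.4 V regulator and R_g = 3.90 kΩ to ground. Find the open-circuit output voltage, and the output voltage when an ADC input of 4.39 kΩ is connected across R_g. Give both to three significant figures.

Unloaded: 20.3 V; loaded: 19.3 V

Open-circuit: V = 21.4 × 3900/(220 + 3900) = 20.3 V.
With the load, R_g becomes R_g‖R_L = 2065 Ω, so V = 21.4 × 2065/2285 = 19.3 V.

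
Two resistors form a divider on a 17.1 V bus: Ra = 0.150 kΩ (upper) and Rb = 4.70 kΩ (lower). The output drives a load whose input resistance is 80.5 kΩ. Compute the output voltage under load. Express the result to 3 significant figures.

V_out ≈ 16.5 V

The load sits in parallel with Rb: Rb‖R_L = (4700 × 80500) / (4700 + 80500) = 4441 Ω.
V_out = 17.1 × 4441 / (150 + 4441) = 17.1 × 4441/4591 = 16.5 V.
(Unloaded it would have been 16.6 V.)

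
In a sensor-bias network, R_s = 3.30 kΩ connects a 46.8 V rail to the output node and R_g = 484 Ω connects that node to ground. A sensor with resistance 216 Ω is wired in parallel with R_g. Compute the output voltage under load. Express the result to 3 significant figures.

V_out ≈ 2.03 V

The load sits in parallel with R_g: R_g‖R_L = (484 × 216) / (484 + 216) = 149.3 Ω.
V_out = 46.8 × 149.3 / (3300 + 149.3) = 46.8 × 149.3/3449 = 2.03 V.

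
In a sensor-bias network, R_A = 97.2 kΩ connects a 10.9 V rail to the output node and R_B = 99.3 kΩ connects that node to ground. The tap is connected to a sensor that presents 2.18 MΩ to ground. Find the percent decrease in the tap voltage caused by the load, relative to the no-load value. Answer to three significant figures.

2.20 %

The divider's output (Thévenin) resistance is R_A‖R_B = 49.12 kΩ.
Fractional drop under load = R_th/(R_th + R_L) = 49.12 / (49.12 + 2180) = 0.02204.
So the output falls by 2.20 %.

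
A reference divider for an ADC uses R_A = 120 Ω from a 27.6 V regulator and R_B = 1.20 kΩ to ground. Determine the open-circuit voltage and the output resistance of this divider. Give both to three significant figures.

V_th = 25.1 V, R_th = 109 Ω

V_th is the open-circuit tap voltage: 27.6 × 1200/(120 + 1200) = 25.1 V.
With the supply zeroed, R_A and R_B appear in parallel from the tap: R_th = R_A‖R_B = (120 × 1200)/1320 = 109 Ω.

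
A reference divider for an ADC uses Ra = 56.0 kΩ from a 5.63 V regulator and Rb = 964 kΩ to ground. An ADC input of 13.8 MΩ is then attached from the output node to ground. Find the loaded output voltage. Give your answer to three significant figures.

V_out ≈ 5.30 V

The load sits in parallel with Rb: Rb‖R_L = (964 × 13800) / (964 + 13800) = 901.1 kΩ.
V_out = 5.63 × 901.1 / (56.0 + 901.1) = 5.63 × 901.1/957.1 = 5.30 V.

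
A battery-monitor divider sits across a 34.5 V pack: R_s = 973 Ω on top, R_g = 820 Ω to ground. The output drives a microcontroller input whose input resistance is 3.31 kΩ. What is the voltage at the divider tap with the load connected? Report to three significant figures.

V_out ≈ 13.9 V

The load sits in parallel with R_g: R_g‖R_L = (820 × 3310) / (820 + 3310) = 657.2 Ω.
V_out = 34.5 × 657.2 / (973 + 657.2) = 34.5 × 657.2/1630 = 13.9 V.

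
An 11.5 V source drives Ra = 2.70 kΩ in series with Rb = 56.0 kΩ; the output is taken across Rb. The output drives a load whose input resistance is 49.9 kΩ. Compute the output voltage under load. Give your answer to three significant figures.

V_out ≈ 10.4 V

The load sits in parallel with Rb: Rb‖R_L = (56.0 × 49.9) / (56.0 + 49.9) = 26.39 kΩ.
V_out = 11.5 × 26.39 / (2.70 + 26.39) = 11.5 × 26.39/29.09 = 10.4 V.
(Unloaded it would have been 11.0 V.)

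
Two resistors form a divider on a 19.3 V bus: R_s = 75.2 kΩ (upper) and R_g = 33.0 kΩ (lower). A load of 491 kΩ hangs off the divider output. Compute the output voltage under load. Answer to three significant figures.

The load sits in parallel with R_g: R_g‖R_L = (33.0 × 491) / (33.0 + 491) = 30.92 kΩ.
V_out = 19.3 × 30.92 / (75.2 + 30.92) = 19.3 × 30.92/106.1 = 5.62 V.
(Unloaded it would have been 5.89 V.)

V_out ≈ 5.62 V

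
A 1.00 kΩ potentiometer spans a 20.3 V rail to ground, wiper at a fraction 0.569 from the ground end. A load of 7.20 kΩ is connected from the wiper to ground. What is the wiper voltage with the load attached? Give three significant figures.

V ≈ 11.2 V

The wiper splits the pot into (1−α)R = 431.0 Ω above and αR = 569.0 Ω below.
Lower section ‖ load = 527.3 Ω.
V_wiper = 20.3 × 527.3/(431.0 + 527.3) = 11.2 V.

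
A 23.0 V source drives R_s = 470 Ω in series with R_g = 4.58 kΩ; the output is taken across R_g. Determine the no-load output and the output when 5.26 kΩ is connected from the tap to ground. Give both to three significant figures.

Open-circuit: V = 23.0 × 4580/(470 + 4580) = 20.9 V.
With the load, R_g becomes R_g‖R_L = 2448 Ω, so V = 23.0 × 2448/2918 = 19.3 V.

Unloaded: 20.9 V; loaded: 19.3 V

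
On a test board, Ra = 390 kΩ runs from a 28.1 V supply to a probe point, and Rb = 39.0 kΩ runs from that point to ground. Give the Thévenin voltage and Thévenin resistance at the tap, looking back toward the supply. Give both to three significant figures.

V_th = 2.55 V, R_th = 35.5 kΩ

V_th is the open-circuit tap voltage: 28.1 × 39.0/(390 + 39.0) = 2.55 V.
With the supply zeroed, Ra and Rb appear in parallel from the tap: R_th = Ra‖Rb = (390 × 39.0)/429.0 = 35.5 kΩ.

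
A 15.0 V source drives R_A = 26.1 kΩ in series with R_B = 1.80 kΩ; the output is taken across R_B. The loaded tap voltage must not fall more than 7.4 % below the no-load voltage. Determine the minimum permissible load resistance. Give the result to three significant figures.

Output resistance R_th = R_A‖R_B = (26.1 × 1.80)/27.90 = 1.684 kΩ.
The fractional drop is R_th/(R_th + R_L); requiring this ≤ 0.0740 gives R_L ≥ R_th(1/0.0740 − 1) = 1.684 × 12.51 = 21.1 kΩ.

R_L(min) ≈ 21.1 kΩ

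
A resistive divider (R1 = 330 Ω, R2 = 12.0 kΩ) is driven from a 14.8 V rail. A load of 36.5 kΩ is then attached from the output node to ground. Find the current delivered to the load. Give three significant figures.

R2‖R_L = 9031 Ω; V_out = 14.8 × 9031/9361 = 14.28 V.
I_L = V_out / R_L = 14.28 / 36.5 kΩ = 0.391 mA.

I_L ≈ 0.391 mA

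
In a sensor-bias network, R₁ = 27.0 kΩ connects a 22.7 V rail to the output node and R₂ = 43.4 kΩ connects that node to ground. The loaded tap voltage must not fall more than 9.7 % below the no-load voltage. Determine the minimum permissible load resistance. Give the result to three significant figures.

R_L(min) ≈ 155 kΩ

Output resistance R_th = R₁‖R₂ = (27.0 × 43.4)/70.40 = 16.64 kΩ.
The fractional drop is R_th/(R_th + R_L); requiring this ≤ 0.0970 gives R_L ≥ R_th(1/0.0970 − 1) = 16.64 × 9.309 = 155 kΩ.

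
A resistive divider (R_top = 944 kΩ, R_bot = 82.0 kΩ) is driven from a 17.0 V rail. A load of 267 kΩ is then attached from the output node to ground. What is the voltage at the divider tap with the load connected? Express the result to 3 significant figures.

V_out ≈ 1.06 V

The load sits in parallel with R_bot: R_bot‖R_L = (82.0 × 267) / (82.0 + 267) = 62.73 kΩ.
V_out = 17.0 × 62.73 / (944 + 62.73) = 17.0 × 62.73/1007 = 1.06 V.
(Unloaded it would have been 1.36 V.)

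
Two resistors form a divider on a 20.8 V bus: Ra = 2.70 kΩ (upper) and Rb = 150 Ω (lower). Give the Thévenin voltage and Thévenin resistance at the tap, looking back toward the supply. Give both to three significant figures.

V_th is the open-circuit tap voltage: 20.8 × 150/(2700 + 150) = 1.09 V.
With the supply zeroed, Ra and Rb appear in parallel from the tap: R_th = Ra‖Rb = (2700 × 150)/2850 = 142 Ω.

V_th = 1.09 V, R_th = 142 Ω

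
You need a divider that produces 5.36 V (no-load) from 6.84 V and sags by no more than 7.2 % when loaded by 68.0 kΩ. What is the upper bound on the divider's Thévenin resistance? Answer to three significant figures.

R_th ≤ 5.28 kΩ

Loading drop = R_th/(R_th + R_L) ≤ 0.0720, so R_th ≤ R_L · ε/(1−ε) = 68.0 kΩ × 0.0720/0.9280 = 5.28 kΩ.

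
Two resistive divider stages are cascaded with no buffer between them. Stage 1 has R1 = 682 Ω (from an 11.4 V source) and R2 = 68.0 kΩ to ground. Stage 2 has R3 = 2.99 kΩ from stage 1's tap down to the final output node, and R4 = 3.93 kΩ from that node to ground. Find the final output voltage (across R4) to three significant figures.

V_out ≈ 5.84 V

Stage 2 presents R3+R4 = 6920 Ω as a load on stage 1's tap.
Stage 1's lower leg becomes R2‖(R3+R4) = 6281 Ω, so V_mid = 11.4 × 6281/6963 = 10.28 V.
Stage 2 is itself unloaded: V_out = V_mid × R4/(R3+R4) = 10.28 × 3930/6920 = 5.84 V.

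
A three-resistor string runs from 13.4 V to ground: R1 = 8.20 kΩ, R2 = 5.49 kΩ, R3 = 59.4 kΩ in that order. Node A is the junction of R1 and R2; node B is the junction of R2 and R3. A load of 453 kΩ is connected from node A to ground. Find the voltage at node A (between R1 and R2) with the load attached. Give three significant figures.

V ≈ 11.7 V

Below node A the series string R2+R3 = 64.89 kΩ sits in parallel with the 453 kΩ load: 56.76 kΩ.
V_A = 13.4 × 56.76/(8.20 + 56.76) = 11.7 V.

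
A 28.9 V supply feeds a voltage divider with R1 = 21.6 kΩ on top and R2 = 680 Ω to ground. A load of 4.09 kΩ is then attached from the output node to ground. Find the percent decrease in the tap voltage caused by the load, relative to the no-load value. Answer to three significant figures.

13.9 %

The divider's output (Thévenin) resistance is R1‖R2 = 659.2 Ω.
Fractional drop under load = R_th/(R_th + R_L) = 659.2 / (659.2 + 4090) = 0.1388.
So the output falls by 13.9 %.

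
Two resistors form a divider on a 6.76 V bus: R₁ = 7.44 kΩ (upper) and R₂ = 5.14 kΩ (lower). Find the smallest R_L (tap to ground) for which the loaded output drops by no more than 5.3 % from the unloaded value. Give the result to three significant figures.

Output resistance R_th = R₁‖R₂ = (7.44 × 5.14)/12.58 = 3.040 kΩ.
The fractional drop is R_th/(R_th + R_L); requiring this ≤ 0.0530 gives R_L ≥ R_th(1/0.0530 − 1) = 3.040 × 17.87 = 54.3 kΩ.

R_L(min) ≈ 54.3 kΩ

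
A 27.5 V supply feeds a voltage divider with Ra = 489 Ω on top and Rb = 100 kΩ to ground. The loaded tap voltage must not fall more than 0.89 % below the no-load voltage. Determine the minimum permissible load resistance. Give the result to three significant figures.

Output resistance R_th = Ra‖Rb = (489 × 100000)/100500 = 486.6 Ω.
The fractional drop is R_th/(R_th + R_L); requiring this ≤ 0.00890 gives R_L ≥ R_th(1/0.00890 − 1) = 486.6 × 111.4 = 54.2 kΩ.

R_L(min) ≈ 54.2 kΩ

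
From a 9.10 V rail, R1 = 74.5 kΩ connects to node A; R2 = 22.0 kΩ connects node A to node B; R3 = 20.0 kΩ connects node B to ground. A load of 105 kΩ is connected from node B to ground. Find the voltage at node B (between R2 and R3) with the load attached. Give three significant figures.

V ≈ 1.35 V

At node B, R3 is in parallel with the load: R3‖R_L = 16.80 kΩ.
Below node A the resistance is R2 + (R3‖R_L) = 38.80 kΩ, so V_A = 9.10 × 38.80/113.3 = 3.116 V.
Then V_B = V_A × (R3‖R_L)/(R2 + R3‖R_L) = 3.116 × 16.80/38.80 = 1.35 V.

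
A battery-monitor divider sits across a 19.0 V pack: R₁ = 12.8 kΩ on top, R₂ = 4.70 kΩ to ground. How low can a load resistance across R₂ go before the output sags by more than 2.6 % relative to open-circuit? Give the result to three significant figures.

R_L(min) ≈ 129 kΩ

Output resistance R_th = R₁‖R₂ = (12.8 × 4.70)/17.50 = 3.438 kΩ.
The fractional drop is R_th/(R_th + R_L); requiring this ≤ 0.0260 gives R_L ≥ R_th(1/0.0260 − 1) = 3.438 × 37.46 = 129 kΩ.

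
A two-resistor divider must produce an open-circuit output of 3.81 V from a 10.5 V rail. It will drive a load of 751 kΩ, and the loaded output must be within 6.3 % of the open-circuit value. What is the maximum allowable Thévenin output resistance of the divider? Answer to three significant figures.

Loading drop = R_th/(R_th + R_L) ≤ 0.0630, so R_th ≤ R_L · ε/(1−ε) = 751 kΩ × 0.0630/0.9370 = 50.5 kΩ.
(Any R1, R2 with R2/(R1+R2) = 0.363 and R1‖R2 ≤ 50.5 kΩ will meet the spec.)

R_th ≤ 50.5 kΩ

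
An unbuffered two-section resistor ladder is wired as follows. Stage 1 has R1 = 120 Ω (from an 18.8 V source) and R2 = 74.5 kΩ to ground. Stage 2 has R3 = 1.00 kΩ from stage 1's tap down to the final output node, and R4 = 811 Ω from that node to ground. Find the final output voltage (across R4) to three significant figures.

V_out ≈ 7.88 V

Stage 2 presents R3+R4 = 1811 Ω as a load on stage 1's tap.
Stage 1's lower leg becomes R2‖(R3+R4) = 1768 Ω, so V_mid = 18.8 × 1768/1888 = 17.61 V.
Stage 2 is itself unloaded: V_out = V_mid × R4/(R3+R4) = 17.61 × 811/1811 = 7.88 V.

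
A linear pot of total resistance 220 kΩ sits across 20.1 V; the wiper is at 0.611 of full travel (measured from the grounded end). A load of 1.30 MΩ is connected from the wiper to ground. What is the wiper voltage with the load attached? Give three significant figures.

V ≈ 11.8 V

The wiper splits the pot into (1−α)R = 85.58 kΩ above and αR = 134.4 kΩ below.
Lower section ‖ load = 121.8 kΩ.
V_wiper = 20.1 × 121.8/(85.58 + 121.8) = 11.8 V.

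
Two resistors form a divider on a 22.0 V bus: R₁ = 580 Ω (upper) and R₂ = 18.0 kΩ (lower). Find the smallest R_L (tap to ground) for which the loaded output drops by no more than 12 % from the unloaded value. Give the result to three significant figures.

Output resistance R_th = R₁‖R₂ = (580 × 18000)/18580 = 561.9 Ω.
The fractional drop is R_th/(R_th + R_L); requiring this ≤ 0.120 gives R_L ≥ R_th(1/0.120 − 1) = 561.9 × 7.333 = 4.12 kΩ.

R_L(min) ≈ 4.12 kΩ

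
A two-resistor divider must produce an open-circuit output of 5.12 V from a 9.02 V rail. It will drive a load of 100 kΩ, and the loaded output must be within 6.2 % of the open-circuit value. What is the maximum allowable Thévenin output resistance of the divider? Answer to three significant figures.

R_th ≤ 6.61 kΩ

Loading drop = R_th/(R_th + R_L) ≤ 0.0620, so R_th ≤ R_L · ε/(1−ε) = 100 kΩ × 0.0620/0.9380 = 6.61 kΩ.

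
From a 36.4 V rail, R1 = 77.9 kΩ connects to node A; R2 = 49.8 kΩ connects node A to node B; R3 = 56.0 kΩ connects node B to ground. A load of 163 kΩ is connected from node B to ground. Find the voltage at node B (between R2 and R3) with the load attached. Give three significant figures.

At node B, R3 is in parallel with the load: R3‖R_L = 41.68 kΩ.
Below node A the resistance is R2 + (R3‖R_L) = 91.48 kΩ, so V_A = 36.4 × 91.48/169.4 = 19.66 V.
Then V_B = V_A × (R3‖R_L)/(R2 + R3‖R_L) = 19.66 × 41.68/91.48 = 8.96 V.

V ≈ 8.96 V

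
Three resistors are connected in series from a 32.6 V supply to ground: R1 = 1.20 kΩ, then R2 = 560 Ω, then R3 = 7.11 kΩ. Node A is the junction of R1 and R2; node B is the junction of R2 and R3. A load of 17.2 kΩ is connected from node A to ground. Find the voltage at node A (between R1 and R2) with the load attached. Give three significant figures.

Below node A the series string R2+R3 = 7670 Ω sits in parallel with the 17200 Ω load: 5305 Ω.
V_A = 32.6 × 5305/(1200 + 5305) = 26.6 V.

V ≈ 26.6 V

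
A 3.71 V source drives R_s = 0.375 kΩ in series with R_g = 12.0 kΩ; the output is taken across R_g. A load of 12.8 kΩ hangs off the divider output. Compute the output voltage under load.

V_out ≈ 3.50 V

The load sits in parallel with R_g: R_g‖R_L = (12000 × 12800) / (12000 + 12800) = 6194 Ω.
V_out = 3.71 × 6194 / (375 + 6194) = 3.71 × 6194/6569 = 3.50 V.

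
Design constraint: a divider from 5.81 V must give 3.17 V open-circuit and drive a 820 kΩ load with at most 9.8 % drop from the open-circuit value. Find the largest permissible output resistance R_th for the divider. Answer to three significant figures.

Loading drop = R_th/(R_th + R_L) ≤ 0.0980, so R_th ≤ R_L · ε/(1−ε) = 820 kΩ × 0.0980/0.9020 = 89.1 kΩ.
(Any R1, R2 with R2/(R1+R2) = 0.546 and R1‖R2 ≤ 89.1 kΩ will meet the spec.)

R_th ≤ 89.1 kΩ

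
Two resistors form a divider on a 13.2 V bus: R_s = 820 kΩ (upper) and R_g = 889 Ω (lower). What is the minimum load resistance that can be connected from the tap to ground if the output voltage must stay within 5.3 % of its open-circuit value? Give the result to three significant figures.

Output resistance R_th = R_s‖R_g = (820000 × 889)/820900 = 888.0 Ω.
The fractional drop is R_th/(R_th + R_L); requiring this ≤ 0.0530 gives R_L ≥ R_th(1/0.0530 − 1) = 888.0 × 17.87 = 15.9 kΩ.

R_L(min) ≈ 15.9 kΩ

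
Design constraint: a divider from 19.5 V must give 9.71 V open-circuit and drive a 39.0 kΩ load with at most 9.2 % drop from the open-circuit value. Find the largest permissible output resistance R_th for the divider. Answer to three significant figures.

Loading drop = R_th/(R_th + R_L) ≤ 0.0920, so R_th ≤ R_L · ε/(1−ε) = 39.0 kΩ × 0.0920/0.9080 = 3.95 kΩ.

R_th ≤ 3.95 kΩ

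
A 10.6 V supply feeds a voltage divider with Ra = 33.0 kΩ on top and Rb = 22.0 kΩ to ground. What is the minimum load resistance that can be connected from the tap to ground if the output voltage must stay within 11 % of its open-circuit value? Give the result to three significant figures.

Output resistance R_th = Ra‖Rb = (33.0 × 22.0)/55.00 = 13.20 kΩ.
The fractional drop is R_th/(R_th + R_L); requiring this ≤ 0.110 gives R_L ≥ R_th(1/0.110 − 1) = 13.20 × 8.091 = 107 kΩ.

R_L(min) ≈ 107 kΩ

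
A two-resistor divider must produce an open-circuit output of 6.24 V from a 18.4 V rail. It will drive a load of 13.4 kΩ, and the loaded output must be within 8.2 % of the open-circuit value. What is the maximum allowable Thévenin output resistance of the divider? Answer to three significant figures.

R_th ≤ 1.20 kΩ

Loading drop = R_th/(R_th + R_L) ≤ 0.0820, so R_th ≤ R_L · ε/(1−ε) = 13.4 kΩ × 0.0820/0.9180 = 1.20 kΩ.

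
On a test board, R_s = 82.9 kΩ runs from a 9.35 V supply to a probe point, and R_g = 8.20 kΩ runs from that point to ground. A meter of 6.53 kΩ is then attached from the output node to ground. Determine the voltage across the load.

V_out ≈ 0.393 V

The load sits in parallel with R_g: R_g‖R_L = (8.20 × 6.53) / (8.20 + 6.53) = 3.635 kΩ.
V_out = 9.35 × 3.635 / (82.9 + 3.635) = 9.35 × 3.635/86.54 = 0.393 V.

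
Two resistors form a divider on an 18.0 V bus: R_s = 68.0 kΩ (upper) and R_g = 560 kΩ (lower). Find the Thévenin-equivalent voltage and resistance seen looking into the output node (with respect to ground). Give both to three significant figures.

V_th = 16.1 V, R_th = 60.6 kΩ

V_th is the open-circuit tap voltage: 18.0 × 560/(68.0 + 560) = 16.1 V.
With the supply zeroed, R_s and R_g appear in parallel from the tap: R_th = R_s‖R_g = (68.0 × 560)/628.0 = 60.6 kΩ.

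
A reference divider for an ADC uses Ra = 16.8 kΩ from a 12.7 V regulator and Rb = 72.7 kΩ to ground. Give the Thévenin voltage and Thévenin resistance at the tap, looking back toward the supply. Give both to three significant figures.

V_th is the open-circuit tap voltage: 12.7 × 72.7/(16.8 + 72.7) = 10.3 V.
With the supply zeroed, Ra and Rb appear in parallel from the tap: R_th = Ra‖Rb = (16.8 × 72.7)/89.50 = 13.6 kΩ.

V_th = 10.3 V, R_th = 13.6 kΩ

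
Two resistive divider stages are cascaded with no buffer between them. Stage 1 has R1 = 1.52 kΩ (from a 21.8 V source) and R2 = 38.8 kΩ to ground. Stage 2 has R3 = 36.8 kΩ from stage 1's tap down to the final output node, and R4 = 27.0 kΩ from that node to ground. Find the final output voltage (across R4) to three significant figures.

V_out ≈ 8.68 V

Stage 2 presents R3+R4 = 63.80 kΩ as a load on stage 1's tap.
Stage 1's lower leg becomes R2‖(R3+R4) = 24.13 kΩ, so V_mid = 21.8 × 24.13/25.65 = 20.51 V.
Stage 2 is itself unloaded: V_out = V_mid × R4/(R3+R4) = 20.51 × 27.0/63.80 = 8.68 V.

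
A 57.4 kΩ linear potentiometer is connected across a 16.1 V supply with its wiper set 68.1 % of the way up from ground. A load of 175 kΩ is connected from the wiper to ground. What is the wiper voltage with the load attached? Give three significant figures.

V ≈ 10.2 V

The wiper splits the pot into (1−α)R = 18.31 kΩ above and αR = 39.09 kΩ below.
Lower section ‖ load = 31.95 kΩ.
V_wiper = 16.1 × 31.95/(18.31 + 31.95) = 10.2 V.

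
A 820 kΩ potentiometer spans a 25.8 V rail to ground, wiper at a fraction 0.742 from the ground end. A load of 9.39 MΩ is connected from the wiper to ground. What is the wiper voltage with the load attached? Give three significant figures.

The wiper splits the pot into (1−α)R = 211.6 kΩ above and αR = 608.4 kΩ below.
Lower section ‖ load = 571.4 kΩ.
V_wiper = 25.8 × 571.4/(211.6 + 571.4) = 18.8 V.

V ≈ 18.8 V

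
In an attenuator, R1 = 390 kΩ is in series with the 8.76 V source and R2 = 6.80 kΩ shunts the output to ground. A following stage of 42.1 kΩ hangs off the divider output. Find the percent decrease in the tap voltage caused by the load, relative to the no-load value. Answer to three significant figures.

Unloaded V = 8.76 × 6.80/396.8 = 0.15012 V.
Loaded: R2‖R_L = 5.854 kΩ, giving V = 8.76 × 5.854/395.9 = 0.12955 V.
Drop = (0.15012 − 0.12955) / 0.15012 = 13.7 %.

13.7 %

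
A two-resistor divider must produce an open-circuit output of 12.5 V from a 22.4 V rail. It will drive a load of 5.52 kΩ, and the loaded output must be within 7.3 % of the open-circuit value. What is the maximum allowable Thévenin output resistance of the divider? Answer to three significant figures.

Loading drop = R_th/(R_th + R_L) ≤ 0.0730, so R_th ≤ R_L · ε/(1−ε) = 5.52 kΩ × 0.0730/0.9270 = 435 Ω.
(Any R1, R2 with R2/(R1+R2) = 0.558 and R1‖R2 ≤ 435 Ω will meet the spec.)

R_th ≤ 435 Ω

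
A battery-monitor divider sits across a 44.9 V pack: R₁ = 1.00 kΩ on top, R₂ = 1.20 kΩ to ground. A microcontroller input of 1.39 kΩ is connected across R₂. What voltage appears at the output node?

The load sits in parallel with R₂: R₂‖R_L = (1.20 × 1.39) / (1.20 + 1.39) = 0.6440 kΩ.
V_out = 44.9 × 0.6440 / (1.00 + 0.6440) = 44.9 × 0.6440/1.644 = 17.6 V.

V_out ≈ 17.6 V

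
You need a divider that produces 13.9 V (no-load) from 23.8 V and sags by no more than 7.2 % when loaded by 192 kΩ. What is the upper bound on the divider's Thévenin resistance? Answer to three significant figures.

R_th ≤ 14.9 kΩ

Loading drop = R_th/(R_th + R_L) ≤ 0.0720, so R_th ≤ R_L · ε/(1−ε) = 192 kΩ × 0.0720/0.9280 = 14.9 kΩ.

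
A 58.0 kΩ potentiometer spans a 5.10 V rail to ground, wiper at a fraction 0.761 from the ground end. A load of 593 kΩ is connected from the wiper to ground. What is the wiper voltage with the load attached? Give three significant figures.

The wiper splits the pot into (1−α)R = 13.86 kΩ above and αR = 44.14 kΩ below.
Lower section ‖ load = 41.08 kΩ.
V_wiper = 5.10 × 41.08/(13.86 + 41.08) = 3.81 V.

V ≈ 3.81 V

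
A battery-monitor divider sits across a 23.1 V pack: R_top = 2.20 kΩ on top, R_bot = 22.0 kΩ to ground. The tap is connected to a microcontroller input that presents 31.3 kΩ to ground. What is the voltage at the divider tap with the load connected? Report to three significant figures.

V_out ≈ 19.7 V

The load sits in parallel with R_bot: R_bot‖R_L = (22.0 × 31.3) / (22.0 + 31.3) = 12.92 kΩ.
V_out = 23.1 × 12.92 / (2.20 + 12.92) = 23.1 × 12.92/15.12 = 19.7 V.
(Unloaded it would have been 21.0 V.)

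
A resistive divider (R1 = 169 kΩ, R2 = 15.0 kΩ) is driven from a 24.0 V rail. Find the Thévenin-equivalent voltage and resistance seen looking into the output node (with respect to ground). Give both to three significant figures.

V_th = 1.96 V, R_th = 13.8 kΩ

V_th is the open-circuit tap voltage: 24.0 × 15.0/(169 + 15.0) = 1.96 V.
With the supply zeroed, R1 and R2 appear in parallel from the tap: R_th = R1‖R2 = (169 × 15.0)/184.0 = 13.8 kΩ.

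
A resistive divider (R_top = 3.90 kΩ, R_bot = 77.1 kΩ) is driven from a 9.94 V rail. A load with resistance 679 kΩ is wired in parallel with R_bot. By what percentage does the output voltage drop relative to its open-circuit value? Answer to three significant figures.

The divider's output (Thévenin) resistance is R_top‖R_bot = 3.712 kΩ.
Fractional drop under load = R_th/(R_th + R_L) = 3.712 / (3.712 + 679) = 0.005437.
So the output falls by 0.544 %.

0.544 %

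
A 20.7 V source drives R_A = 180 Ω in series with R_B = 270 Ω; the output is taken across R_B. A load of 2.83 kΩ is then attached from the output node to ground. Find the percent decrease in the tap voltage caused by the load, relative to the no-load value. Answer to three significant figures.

3.68 %

The divider's output (Thévenin) resistance is R_A‖R_B = 108.0 Ω.
Fractional drop under load = R_th/(R_th + R_L) = 108.0 / (108.0 + 2830) = 0.03676.
So the output falls by 3.68 %.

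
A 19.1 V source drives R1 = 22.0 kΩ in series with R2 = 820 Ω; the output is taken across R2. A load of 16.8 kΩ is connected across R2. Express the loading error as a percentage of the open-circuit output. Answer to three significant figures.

The divider's output (Thévenin) resistance is R1‖R2 = 790.5 Ω.
Fractional drop under load = R_th/(R_th + R_L) = 790.5 / (790.5 + 16800) = 0.04494.
So the output falls by 4.49 %.

4.49 %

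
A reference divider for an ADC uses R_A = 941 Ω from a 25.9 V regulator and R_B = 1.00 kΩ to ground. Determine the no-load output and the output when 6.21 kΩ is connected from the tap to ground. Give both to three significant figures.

Unloaded: 13.3 V; loaded: 12.4 V

Open-circuit: V = 25.9 × 1000/(941 + 1000) = 13.3 V.
With the load, R_B becomes R_B‖R_L = 861.3 Ω, so V = 25.9 × 861.3/1802 = 12.4 V.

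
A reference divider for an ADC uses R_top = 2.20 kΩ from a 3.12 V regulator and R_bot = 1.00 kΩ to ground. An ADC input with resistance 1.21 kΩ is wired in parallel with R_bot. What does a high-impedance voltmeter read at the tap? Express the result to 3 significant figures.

The load sits in parallel with R_bot: R_bot‖R_L = (1.00 × 1.21) / (1.00 + 1.21) = 0.5475 kΩ.
V_out = 3.12 × 0.5475 / (2.20 + 0.5475) = 3.12 × 0.5475/2.748 = 0.622 V.

V_out ≈ 0.622 V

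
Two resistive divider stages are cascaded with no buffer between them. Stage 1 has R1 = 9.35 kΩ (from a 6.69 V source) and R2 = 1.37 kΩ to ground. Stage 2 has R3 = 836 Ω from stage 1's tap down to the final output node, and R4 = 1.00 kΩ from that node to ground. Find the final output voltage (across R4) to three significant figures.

Stage 2 presents R3+R4 = 1836 Ω as a load on stage 1's tap.
Stage 1's lower leg becomes R2‖(R3+R4) = 784.6 Ω, so V_mid = 6.69 × 784.6/10130 = 0.5179 V.
Stage 2 is itself unloaded: V_out = V_mid × R4/(R3+R4) = 0.5179 × 1000/1836 = 0.282 V.

V_out ≈ 0.282 V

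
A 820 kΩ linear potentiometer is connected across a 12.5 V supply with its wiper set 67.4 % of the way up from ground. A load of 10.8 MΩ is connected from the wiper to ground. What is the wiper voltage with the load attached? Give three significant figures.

V ≈ 8.29 V

The wiper splits the pot into (1−α)R = 267.3 kΩ above and αR = 552.7 kΩ below.
Lower section ‖ load = 525.8 kΩ.
V_wiper = 12.5 × 525.8/(267.3 + 525.8) = 8.29 V.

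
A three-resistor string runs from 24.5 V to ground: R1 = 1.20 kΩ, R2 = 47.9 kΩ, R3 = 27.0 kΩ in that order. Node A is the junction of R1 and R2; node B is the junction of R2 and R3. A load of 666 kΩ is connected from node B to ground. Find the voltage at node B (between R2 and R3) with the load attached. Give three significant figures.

V ≈ 8.47 V

At node B, R3 is in parallel with the load: R3‖R_L = 25.95 kΩ.
Below node A the resistance is R2 + (R3‖R_L) = 73.85 kΩ, so V_A = 24.5 × 73.85/75.05 = 24.11 V.
Then V_B = V_A × (R3‖R_L)/(R2 + R3‖R_L) = 24.11 × 25.95/73.85 = 8.47 V.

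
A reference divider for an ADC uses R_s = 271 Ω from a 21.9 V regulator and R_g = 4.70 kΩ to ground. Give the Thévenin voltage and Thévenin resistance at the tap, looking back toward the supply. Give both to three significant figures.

V_th is the open-circuit tap voltage: 21.9 × 4700/(271 + 4700) = 20.7 V.
With the supply zeroed, R_s and R_g appear in parallel from the tap: R_th = R_s‖R_g = (271 × 4700)/4971 = 256 Ω.

V_th = 20.7 V, R_th = 256 Ω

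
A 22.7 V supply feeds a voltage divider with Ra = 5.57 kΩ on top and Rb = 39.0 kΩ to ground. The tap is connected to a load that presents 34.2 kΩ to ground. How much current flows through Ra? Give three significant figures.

Rb‖R_L = 18.22 kΩ, so the source sees Ra + Rb‖R_L = 23.79 kΩ.
I = 22.7 V / 23.79 kΩ = 0.954 mA.

I ≈ 0.954 mA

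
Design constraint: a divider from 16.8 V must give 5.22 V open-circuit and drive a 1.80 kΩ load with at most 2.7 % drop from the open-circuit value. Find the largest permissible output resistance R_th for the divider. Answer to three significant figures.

Loading drop = R_th/(R_th + R_L) ≤ 0.0270, so R_th ≤ R_L · ε/(1−ε) = 1.80 kΩ × 0.0270/0.9730 = 49.9 Ω.

R_th ≤ 49.9 Ω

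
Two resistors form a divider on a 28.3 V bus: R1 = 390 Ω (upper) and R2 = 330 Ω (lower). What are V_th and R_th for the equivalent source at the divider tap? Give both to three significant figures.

V_th is the open-circuit tap voltage: 28.3 × 330/(390 + 330) = 13.0 V.
With the supply zeroed, R1 and R2 appear in parallel from the tap: R_th = R1‖R2 = (390 × 330)/720.0 = 179 Ω.

V_th = 13.0 V, R_th = 179 Ω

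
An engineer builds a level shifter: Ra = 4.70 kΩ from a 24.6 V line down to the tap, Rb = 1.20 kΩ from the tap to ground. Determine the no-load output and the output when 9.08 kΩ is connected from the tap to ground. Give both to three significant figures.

Open-circuit: V = 24.6 × 1.20/(4.70 + 1.20) = 5.00 V.
With the load, Rb becomes Rb‖R_L = 1.060 kΩ, so V = 24.6 × 1.060/5.760 = 4.53 V.

Unloaded: 5.00 V; loaded: 4.53 V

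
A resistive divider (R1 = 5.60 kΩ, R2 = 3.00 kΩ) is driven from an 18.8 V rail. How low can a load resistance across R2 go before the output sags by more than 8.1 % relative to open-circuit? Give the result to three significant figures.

Output resistance R_th = R1‖R2 = (5.60 × 3.00)/8.600 = 1.953 kΩ.
The fractional drop is R_th/(R_th + R_L); requiring this ≤ 0.0810 gives R_L ≥ R_th(1/0.0810 − 1) = 1.953 × 11.35 = 22.2 kΩ.

R_L(min) ≈ 22.2 kΩ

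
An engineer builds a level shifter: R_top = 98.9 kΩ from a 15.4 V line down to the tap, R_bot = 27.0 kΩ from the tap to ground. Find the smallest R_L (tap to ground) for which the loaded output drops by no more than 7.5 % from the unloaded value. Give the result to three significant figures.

R_L(min) ≈ 262 kΩ

Output resistance R_th = R_top‖R_bot = (98.9 × 27.0)/125.9 = 21.21 kΩ.
The fractional drop is R_th/(R_th + R_L); requiring this ≤ 0.0750 gives R_L ≥ R_th(1/0.0750 − 1) = 21.21 × 12.33 = 262 kΩ.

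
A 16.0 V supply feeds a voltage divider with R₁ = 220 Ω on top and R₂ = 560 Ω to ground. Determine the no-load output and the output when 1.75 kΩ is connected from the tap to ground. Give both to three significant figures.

Unloaded: 11.5 V; loaded: 10.5 V

Open-circuit: V = 16.0 × 560/(220 + 560) = 11.5 V.
With the load, R₂ becomes R₂‖R_L = 424.2 Ω, so V = 16.0 × 424.2/644.2 = 10.5 V.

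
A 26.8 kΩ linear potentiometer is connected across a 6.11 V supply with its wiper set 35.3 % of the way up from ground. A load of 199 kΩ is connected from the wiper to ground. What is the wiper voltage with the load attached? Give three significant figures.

V ≈ 2.09 V

The wiper splits the pot into (1−α)R = 17.34 kΩ above and αR = 9.460 kΩ below.
Lower section ‖ load = 9.031 kΩ.
V_wiper = 6.11 × 9.031/(17.34 + 9.031) = 2.09 V.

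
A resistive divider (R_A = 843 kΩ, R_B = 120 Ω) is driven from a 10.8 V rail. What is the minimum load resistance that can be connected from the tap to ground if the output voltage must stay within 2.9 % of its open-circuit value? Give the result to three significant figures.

R_L(min) ≈ 4.02 kΩ

Output resistance R_th = R_A‖R_B = (843000 × 120)/843100 = 120.0 Ω.
The fractional drop is R_th/(R_th + R_L); requiring this ≤ 0.0290 gives R_L ≥ R_th(1/0.0290 − 1) = 120.0 × 33.48 = 4.02 kΩ.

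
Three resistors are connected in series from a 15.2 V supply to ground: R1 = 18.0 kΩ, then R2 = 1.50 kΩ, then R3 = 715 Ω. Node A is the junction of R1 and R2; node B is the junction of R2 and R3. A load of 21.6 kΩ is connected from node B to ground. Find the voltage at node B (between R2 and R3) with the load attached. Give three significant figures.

V ≈ 0.521 V

At node B, R3 is in parallel with the load: R3‖R_L = 692.1 Ω.
Below node A the resistance is R2 + (R3‖R_L) = 2192 Ω, so V_A = 15.2 × 2192/20190 = 1.650 V.
Then V_B = V_A × (R3‖R_L)/(R2 + R3‖R_L) = 1.650 × 692.1/2192 = 0.521 V.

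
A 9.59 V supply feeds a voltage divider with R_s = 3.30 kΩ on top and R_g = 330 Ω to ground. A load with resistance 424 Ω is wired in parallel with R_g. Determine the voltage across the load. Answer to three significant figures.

V_out ≈ 0.511 V

The load sits in parallel with R_g: R_g‖R_L = (330 × 424) / (330 + 424) = 185.6 Ω.
V_out = 9.59 × 185.6 / (3300 + 185.6) = 9.59 × 185.6/3486 = 0.511 V.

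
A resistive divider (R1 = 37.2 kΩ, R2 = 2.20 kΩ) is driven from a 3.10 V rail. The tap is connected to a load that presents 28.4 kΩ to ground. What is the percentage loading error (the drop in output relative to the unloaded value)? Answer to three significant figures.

The divider's output (Thévenin) resistance is R1‖R2 = 2.077 kΩ.
Fractional drop under load = R_th/(R_th + R_L) = 2.077 / (2.077 + 28.4) = 0.06815.
So the output falls by 6.82 %.

6.82 %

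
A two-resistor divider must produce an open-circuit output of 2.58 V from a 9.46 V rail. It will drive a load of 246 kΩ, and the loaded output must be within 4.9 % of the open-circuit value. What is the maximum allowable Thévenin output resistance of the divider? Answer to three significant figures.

R_th ≤ 12.7 kΩ

Loading drop = R_th/(R_th + R_L) ≤ 0.0490, so R_th ≤ R_L · ε/(1−ε) = 246 kΩ × 0.0490/0.9510 = 12.7 kΩ.
(Any R1, R2 with R2/(R1+R2) = 0.273 and R1‖R2 ≤ 12.7 kΩ will meet the spec.)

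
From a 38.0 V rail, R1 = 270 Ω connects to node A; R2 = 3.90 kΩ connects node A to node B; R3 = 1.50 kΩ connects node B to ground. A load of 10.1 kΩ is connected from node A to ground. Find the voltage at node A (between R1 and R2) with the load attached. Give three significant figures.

Below node A the series string R2+R3 = 5400 Ω sits in parallel with the 10100 Ω load: 3519 Ω.
V_A = 38.0 × 3519/(270 + 3519) = 35.3 V.

V ≈ 35.3 V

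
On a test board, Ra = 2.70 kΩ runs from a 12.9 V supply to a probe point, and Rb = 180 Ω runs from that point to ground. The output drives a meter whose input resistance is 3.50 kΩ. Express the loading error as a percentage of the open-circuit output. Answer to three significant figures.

The divider's output (Thévenin) resistance is Ra‖Rb = 168.8 Ω.
Fractional drop under load = R_th/(R_th + R_L) = 168.8 / (168.8 + 3500) = 0.04600.
So the output falls by 4.60 %.

4.60 %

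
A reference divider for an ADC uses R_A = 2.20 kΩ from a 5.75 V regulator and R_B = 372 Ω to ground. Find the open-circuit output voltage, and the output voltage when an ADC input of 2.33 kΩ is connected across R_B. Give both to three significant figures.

Unloaded: 0.832 V; loaded: 0.732 V

Open-circuit: V = 5.75 × 372/(2200 + 372) = 0.832 V.
With the load, R_B becomes R_B‖R_L = 320.8 Ω, so V = 5.75 × 320.8/2521 = 0.732 V.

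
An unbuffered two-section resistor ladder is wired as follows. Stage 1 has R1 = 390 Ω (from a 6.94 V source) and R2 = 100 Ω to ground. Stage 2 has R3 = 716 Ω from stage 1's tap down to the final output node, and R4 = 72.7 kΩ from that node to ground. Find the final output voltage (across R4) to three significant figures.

Stage 2 presents R3+R4 = 73420 Ω as a load on stage 1's tap.
Stage 1's lower leg becomes R2‖(R3+R4) = 99.86 Ω, so V_mid = 6.94 × 99.86/489.9 = 1.415 V.
Stage 2 is itself unloaded: V_out = V_mid × R4/(R3+R4) = 1.415 × 72700/73420 = 1.40 V.

V_out ≈ 1.40 V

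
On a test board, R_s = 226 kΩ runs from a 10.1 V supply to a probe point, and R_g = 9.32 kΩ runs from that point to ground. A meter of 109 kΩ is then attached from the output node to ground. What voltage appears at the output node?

The load sits in parallel with R_g: R_g‖R_L = (9.32 × 109) / (9.32 + 109) = 8.586 kΩ.
V_out = 10.1 × 8.586 / (226 + 8.586) = 10.1 × 8.586/234.6 = 0.370 V.

V_out ≈ 0.370 V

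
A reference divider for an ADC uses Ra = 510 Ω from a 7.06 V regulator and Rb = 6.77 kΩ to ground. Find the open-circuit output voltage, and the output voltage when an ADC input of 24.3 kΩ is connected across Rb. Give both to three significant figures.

Open-circuit: V = 7.06 × 6770/(510 + 6770) = 6.57 V.
With the load, Rb becomes Rb‖R_L = 5295 Ω, so V = 7.06 × 5295/5805 = 6.44 V.

Unloaded: 6.57 V; loaded: 6.44 V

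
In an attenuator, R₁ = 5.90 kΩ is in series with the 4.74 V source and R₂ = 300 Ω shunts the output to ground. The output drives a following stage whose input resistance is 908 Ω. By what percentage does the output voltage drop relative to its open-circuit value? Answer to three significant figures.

Unloaded V = 4.74 × 300/6200 = 0.2294 V.
Loaded: R₂‖R_L = 225.5 Ω, giving V = 4.74 × 225.5/6125 = 0.1745 V.
Drop = (0.2294 − 0.1745) / 0.2294 = 23.9 %.

23.9 %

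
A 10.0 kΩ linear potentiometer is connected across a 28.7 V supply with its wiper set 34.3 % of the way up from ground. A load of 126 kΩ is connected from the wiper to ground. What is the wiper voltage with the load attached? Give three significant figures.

V ≈ 9.67 V

The wiper splits the pot into (1−α)R = 6.570 kΩ above and αR = 3.430 kΩ below.
Lower section ‖ load = 3.339 kΩ.
V_wiper = 28.7 × 3.339/(6.570 + 3.339) = 9.67 V.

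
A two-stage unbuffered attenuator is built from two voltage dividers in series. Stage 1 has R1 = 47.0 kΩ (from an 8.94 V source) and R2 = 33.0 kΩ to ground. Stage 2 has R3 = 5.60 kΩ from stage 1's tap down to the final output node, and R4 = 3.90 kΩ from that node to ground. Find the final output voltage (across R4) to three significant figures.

V_out ≈ 0.498 V

Stage 2 presents R3+R4 = 9.500 kΩ as a load on stage 1's tap.
Stage 1's lower leg becomes R2‖(R3+R4) = 7.376 kΩ, so V_mid = 8.94 × 7.376/54.38 = 1.213 V.
Stage 2 is itself unloaded: V_out = V_mid × R4/(R3+R4) = 1.213 × 3.90/9.500 = 0.498 V.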